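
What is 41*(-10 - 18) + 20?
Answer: -1128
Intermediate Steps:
41*(-10 - 18) + 20 = 41*(-28) + 20 = -1148 + 20 = -1128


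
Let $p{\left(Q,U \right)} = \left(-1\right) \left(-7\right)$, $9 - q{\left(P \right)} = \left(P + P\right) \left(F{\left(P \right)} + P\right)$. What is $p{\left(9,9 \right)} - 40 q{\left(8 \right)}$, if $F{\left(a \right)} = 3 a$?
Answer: $20127$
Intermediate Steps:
$q{\left(P \right)} = 9 - 8 P^{2}$ ($q{\left(P \right)} = 9 - \left(P + P\right) \left(3 P + P\right) = 9 - 2 P 4 P = 9 - 8 P^{2}$)
$p{\left(Q,U \right)} = 7$
$p{\left(9,9 \right)} - 40 q{\left(8 \right)} = 7 - 40 \left(9 - 8 \cdot 8^{2}\right) = 7 - 40 \left(9 - 512\right) = 7 - -20120 = 7 + 20120 = 20127$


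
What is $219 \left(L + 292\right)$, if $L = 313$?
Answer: $132495$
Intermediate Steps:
$219 \left(L + 292\right) = 219 \left(313 + 292\right) = 219 \cdot 605 = 132495$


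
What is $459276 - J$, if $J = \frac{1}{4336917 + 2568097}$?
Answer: $\frac{3171307209863}{6905014} \approx 4.5928 \cdot 10^{5}$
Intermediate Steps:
$J = \frac{1}{6905014} \approx 1.4482 \cdot 10^{-7}$
$459276 - J = 459276 - \frac{1}{6905014} = \frac{3171307209863}{6905014}$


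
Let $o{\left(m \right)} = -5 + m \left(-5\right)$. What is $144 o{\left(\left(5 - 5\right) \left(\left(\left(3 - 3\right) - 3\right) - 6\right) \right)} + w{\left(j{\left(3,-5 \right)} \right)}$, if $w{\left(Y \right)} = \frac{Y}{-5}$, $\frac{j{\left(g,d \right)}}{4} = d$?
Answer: $-716$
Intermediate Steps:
$j{\left(g,d \right)} = 4 d$
$w{\left(Y \right)} = - \frac{Y}{5}$ ($w{\left(Y \right)} = Y \left(- \frac{1}{5}\right) = - \frac{Y}{5}$)
$o{\left(m \right)} = -5 - 5 m$
$144 o{\left(\left(5 - 5\right) \left(\left(\left(3 - 3\right) - 3\right) - 6\right) \right)} + w{\left(j{\left(3,-5 \right)} \right)} = 144 \left(-5 - 5 \left(5 - 5\right) \left(\left(\left(3 - 3\right) - 3\right) - 6\right)\right) - \frac{4 \left(-5\right)}{5} = 144 \left(-5 - 5 \cdot 0 \left(\left(0 - 3\right) - 6\right)\right) - -4 = 144 \left(-5 - 5 \cdot 0 \left(-3 - 6\right)\right) + 4 = 144 \left(-5 - 5 \cdot 0 \left(-9\right)\right) + 4 = 144 \left(-5 - 0\right) + 4 = 144 \left(-5 + 0\right) + 4 = 144 \left(-5\right) + 4 = -720 + 4 = -716$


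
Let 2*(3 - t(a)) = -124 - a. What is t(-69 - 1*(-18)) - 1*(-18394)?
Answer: 36867/2 ≈ 18434.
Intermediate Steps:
t(a) = 65 + a/2 (t(a) = 3 - (-124 - a)/2 = 3 + (62 + a/2) = 65 + a/2)
t(-69 - 1*(-18)) - 1*(-18394) = (65 + (-69 - 1*(-18))/2) - 1*(-18394) = (65 + (-69 + 18)/2) + 18394 = (65 + (½)*(-51)) + 18394 = (65 - 51/2) + 18394 = 79/2 + 18394 = 36867/2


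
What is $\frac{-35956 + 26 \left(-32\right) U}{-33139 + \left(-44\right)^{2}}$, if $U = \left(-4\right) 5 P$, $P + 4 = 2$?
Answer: $\frac{69236}{31203} \approx 2.2189$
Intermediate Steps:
$P = -2$ ($P = -4 + 2 = -2$)
$U = 40$ ($U = \left(-4\right) 5 \left(-2\right) = \left(-20\right) \left(-2\right) = 40$)
$\frac{-35956 + 26 \left(-32\right) U}{-33139 + \left(-44\right)^{2}} = \frac{-35956 + 26 \left(-32\right) 40}{-33139 + \left(-44\right)^{2}} = \frac{-35956 - 33280}{-33139 + 1936} = \frac{-35956 - 33280}{-31203} = \left(-69236\right) \left(- \frac{1}{31203}\right) = \frac{69236}{31203}$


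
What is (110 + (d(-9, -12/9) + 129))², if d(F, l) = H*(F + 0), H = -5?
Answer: 80656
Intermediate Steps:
d(F, l) = -5*F (d(F, l) = -5*(F + 0) = -5*F)
(110 + (d(-9, -12/9) + 129))² = (110 + (-5*(-9) + 129))² = (110 + (45 + 129))² = (110 + 174)² = 284² = 80656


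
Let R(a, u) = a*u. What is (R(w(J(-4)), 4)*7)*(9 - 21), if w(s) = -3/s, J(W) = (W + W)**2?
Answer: 63/4 ≈ 15.750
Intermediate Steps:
J(W) = 4*W**2 (J(W) = (2*W)**2 = 4*W**2)
(R(w(J(-4)), 4)*7)*(9 - 21) = ((-3/(4*(-4)**2)*4)*7)*(9 - 21) = ((-3/(4*16)*4)*7)*(-12) = ((-3/64*4)*7)*(-12) = ((-3*1/64*4)*7)*(-12) = (-3/64*4*7)*(-12) = -3/16*7*(-12) = -21/16*(-12) = 63/4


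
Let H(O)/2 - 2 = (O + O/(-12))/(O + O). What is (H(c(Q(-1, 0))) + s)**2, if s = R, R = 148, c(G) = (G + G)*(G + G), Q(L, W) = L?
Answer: 3367225/144 ≈ 23384.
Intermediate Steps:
c(G) = 4*G**2 (c(G) = (2*G)*(2*G) = 4*G**2)
H(O) = 59/12 (H(O) = 4 + 2*((O + O/(-12))/(O + O)) = 4 + 2*((O + O*(-1/12))/((2*O))) = 4 + 2*((O - O/12)*(1/(2*O))) = 4 + 2*((11*O/12)*(1/(2*O))) = 4 + 2*(11/24) = 4 + 11/12 = 59/12)
s = 148
(H(c(Q(-1, 0))) + s)**2 = (59/12 + 148)**2 = (1835/12)**2 = 3367225/144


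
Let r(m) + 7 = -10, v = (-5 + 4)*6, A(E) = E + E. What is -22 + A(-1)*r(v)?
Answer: 12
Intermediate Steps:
A(E) = 2*E
v = -6 (v = -1*6 = -6)
r(m) = -17 (r(m) = -7 - 10 = -17)
-22 + A(-1)*r(v) = -22 + (2*(-1))*(-17) = -22 - 2*(-17) = -22 + 34 = 12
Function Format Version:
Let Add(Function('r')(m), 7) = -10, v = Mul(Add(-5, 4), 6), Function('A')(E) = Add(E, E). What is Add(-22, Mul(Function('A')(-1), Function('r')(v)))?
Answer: 12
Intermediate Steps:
Function('A')(E) = Mul(2, E)
v = -6 (v = Mul(-1, 6) = -6)
Function('r')(m) = -17 (Function('r')(m) = Add(-7, -10) = -17)
Add(-22, Mul(Function('A')(-1), Function('r')(v))) = Add(-22, Mul(Mul(2, -1), -17)) = Add(-22, Mul(-2, -17)) = Add(-22, 34) = 12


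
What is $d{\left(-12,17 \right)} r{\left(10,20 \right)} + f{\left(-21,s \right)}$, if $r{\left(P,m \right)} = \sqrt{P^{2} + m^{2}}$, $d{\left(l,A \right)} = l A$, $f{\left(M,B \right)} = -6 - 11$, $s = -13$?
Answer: $-17 - 2040 \sqrt{5} \approx -4578.6$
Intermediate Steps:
$f{\left(M,B \right)} = -17$ ($f{\left(M,B \right)} = -6 - 11 = -17$)
$d{\left(l,A \right)} = A l$
$d{\left(-12,17 \right)} r{\left(10,20 \right)} + f{\left(-21,s \right)} = 17 \left(-12\right) \sqrt{10^{2} + 20^{2}} - 17 = - 204 \sqrt{100 + 400} - 17 = - 204 \sqrt{500} - 17 = - 204 \cdot 10 \sqrt{5} - 17 = - 2040 \sqrt{5} - 17 = -17 - 2040 \sqrt{5}$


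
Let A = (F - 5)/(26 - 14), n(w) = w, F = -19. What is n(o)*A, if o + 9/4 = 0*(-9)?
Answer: 9/2 ≈ 4.5000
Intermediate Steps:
o = -9/4 (o = -9/4 + 0*(-9) = -9/4 + 0 = -9/4 ≈ -2.2500)
A = -2 (A = (-19 - 5)/(26 - 14) = -24/12 = -24*1/12 = -2)
n(o)*A = -9/4*(-2) = 9/2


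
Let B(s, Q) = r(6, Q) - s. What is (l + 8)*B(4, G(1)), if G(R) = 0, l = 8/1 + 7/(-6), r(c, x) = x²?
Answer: -178/3 ≈ -59.333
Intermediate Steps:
l = 41/6 (l = 8*1 + 7*(-⅙) = 8 - 7/6 = 41/6 ≈ 6.8333)
B(s, Q) = Q² - s
(l + 8)*B(4, G(1)) = (41/6 + 8)*(0² - 1*4) = 89*(0 - 4)/6 = (89/6)*(-4) = -178/3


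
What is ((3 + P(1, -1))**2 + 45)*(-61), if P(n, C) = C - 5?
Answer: -3294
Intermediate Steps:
P(n, C) = -5 + C
((3 + P(1, -1))**2 + 45)*(-61) = ((3 + (-5 - 1))**2 + 45)*(-61) = ((3 - 6)**2 + 45)*(-61) = ((-3)**2 + 45)*(-61) = (9 + 45)*(-61) = 54*(-61) = -3294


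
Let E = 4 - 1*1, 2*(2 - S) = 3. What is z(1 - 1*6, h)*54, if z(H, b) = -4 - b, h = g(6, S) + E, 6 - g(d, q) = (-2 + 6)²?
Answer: 162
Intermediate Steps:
S = ½ (S = 2 - ½*3 = 2 - 3/2 = ½ ≈ 0.50000)
g(d, q) = -10 (g(d, q) = 6 - (-2 + 6)² = 6 - 1*4² = 6 - 1*16 = 6 - 16 = -10)
E = 3 (E = 4 - 1 = 3)
h = -7 (h = -10 + 3 = -7)
z(1 - 1*6, h)*54 = (-4 - 1*(-7))*54 = (-4 + 7)*54 = 3*54 = 162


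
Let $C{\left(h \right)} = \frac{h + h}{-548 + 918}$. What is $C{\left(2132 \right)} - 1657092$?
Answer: $- \frac{306559888}{185} \approx -1.6571 \cdot 10^{6}$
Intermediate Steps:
$C{\left(h \right)} = \frac{h}{185}$ ($C{\left(h \right)} = \frac{2 h}{370} = 2 h \frac{1}{370} = \frac{h}{185}$)
$C{\left(2132 \right)} - 1657092 = \frac{1}{185} \cdot 2132 - 1657092 = \frac{2132}{185} - 1657092 = - \frac{306559888}{185}$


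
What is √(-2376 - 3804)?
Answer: 2*I*√1545 ≈ 78.613*I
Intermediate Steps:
√(-2376 - 3804) = √(-6180) = 2*I*√1545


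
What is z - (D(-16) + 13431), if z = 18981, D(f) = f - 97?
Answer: 5663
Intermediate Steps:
D(f) = -97 + f
z - (D(-16) + 13431) = 18981 - ((-97 - 16) + 13431) = 18981 - (-113 + 13431) = 18981 - 1*13318 = 18981 - 13318 = 5663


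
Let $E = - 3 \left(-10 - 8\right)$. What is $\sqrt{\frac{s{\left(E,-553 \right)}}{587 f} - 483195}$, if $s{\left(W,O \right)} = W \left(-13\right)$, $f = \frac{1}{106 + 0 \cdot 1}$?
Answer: $\frac{i \sqrt{166537697799}}{587} \approx 695.21 i$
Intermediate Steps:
$f = \frac{1}{106}$ ($f = \frac{1}{106 + 0} = \frac{1}{106} \approx 0.009434$)
$E = 54$ ($E = \left(-3\right) \left(-18\right) = 54$)
$s{\left(W,O \right)} = - 13 W$
$\sqrt{\frac{s{\left(E,-553 \right)}}{587 f} - 483195} = \sqrt{\frac{\left(-13\right) 54}{587 \cdot \frac{1}{106}} - 483195} = \sqrt{- \frac{702}{\frac{587}{106}} - 483195} = \sqrt{\left(-702\right) \frac{106}{587} - 483195} = \sqrt{- \frac{74412}{587} - 483195} = \sqrt{- \frac{283709877}{587}} = \frac{i \sqrt{166537697799}}{587}$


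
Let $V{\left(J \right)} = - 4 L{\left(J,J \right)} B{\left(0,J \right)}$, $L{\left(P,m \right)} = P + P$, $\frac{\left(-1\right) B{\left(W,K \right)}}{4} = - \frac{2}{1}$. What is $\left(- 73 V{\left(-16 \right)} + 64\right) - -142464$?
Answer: $67776$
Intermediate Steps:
$B{\left(W,K \right)} = 8$ ($B{\left(W,K \right)} = - 4 \left(- \frac{2}{1}\right) = - 4 \left(\left(-2\right) 1\right) = \left(-4\right) \left(-2\right) = 8$)
$L{\left(P,m \right)} = 2 P$
$V{\left(J \right)} = - 64 J$ ($V{\left(J \right)} = - 4 \cdot 2 J 8 = - 8 J 8 = - 64 J$)
$\left(- 73 V{\left(-16 \right)} + 64\right) - -142464 = \left(- 73 \left(\left(-64\right) \left(-16\right)\right) + 64\right) - -142464 = \left(\left(-73\right) 1024 + 64\right) + 142464 = \left(-74752 + 64\right) + 142464 = -74688 + 142464 = 67776$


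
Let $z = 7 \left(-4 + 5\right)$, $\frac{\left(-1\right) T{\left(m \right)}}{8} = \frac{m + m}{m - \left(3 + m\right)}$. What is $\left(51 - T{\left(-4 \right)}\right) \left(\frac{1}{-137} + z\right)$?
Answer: $\frac{207886}{411} \approx 505.81$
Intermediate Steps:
$T{\left(m \right)} = \frac{16 m}{3}$ ($T{\left(m \right)} = - 8 \frac{m + m}{m - \left(3 + m\right)} = - 8 \frac{2 m}{-3} = - 8 \cdot 2 m \left(- \frac{1}{3}\right) = - 8 \left(- \frac{2 m}{3}\right) = \frac{16 m}{3}$)
$z = 7$ ($z = 7 \cdot 1 = 7$)
$\left(51 - T{\left(-4 \right)}\right) \left(\frac{1}{-137} + z\right) = \left(51 - \frac{16}{3} \left(-4\right)\right) \left(\frac{1}{-137} + 7\right) = \left(51 - - \frac{64}{3}\right) \left(- \frac{1}{137} + 7\right) = \left(51 + \frac{64}{3}\right) \frac{958}{137} = \frac{217}{3} \cdot \frac{958}{137} = \frac{207886}{411}$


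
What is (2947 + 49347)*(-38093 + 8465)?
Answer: -1549366632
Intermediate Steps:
(2947 + 49347)*(-38093 + 8465) = 52294*(-29628) = -1549366632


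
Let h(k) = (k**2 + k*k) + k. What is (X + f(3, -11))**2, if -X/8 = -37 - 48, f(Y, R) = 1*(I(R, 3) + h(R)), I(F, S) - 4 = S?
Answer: 842724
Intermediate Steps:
I(F, S) = 4 + S
h(k) = k + 2*k**2 (h(k) = (k**2 + k**2) + k = 2*k**2 + k = k + 2*k**2)
f(Y, R) = 7 + R*(1 + 2*R) (f(Y, R) = 1*((4 + 3) + R*(1 + 2*R)) = 1*(7 + R*(1 + 2*R)) = 7 + R*(1 + 2*R))
X = 680 (X = -8*(-37 - 48) = -8*(-85) = 680)
(X + f(3, -11))**2 = (680 + (7 - 11*(1 + 2*(-11))))**2 = (680 + (7 - 11*(1 - 22)))**2 = (680 + (7 - 11*(-21)))**2 = (680 + (7 + 231))**2 = (680 + 238)**2 = 918**2 = 842724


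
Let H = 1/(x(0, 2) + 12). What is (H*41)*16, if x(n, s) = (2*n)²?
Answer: 164/3 ≈ 54.667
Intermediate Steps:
x(n, s) = 4*n²
H = 1/12 (H = 1/(4*0² + 12) = 1/(4*0 + 12) = 1/(0 + 12) = 1/12 ≈ 0.083333)
(H*41)*16 = ((1/12)*41)*16 = (41/12)*16 = 164/3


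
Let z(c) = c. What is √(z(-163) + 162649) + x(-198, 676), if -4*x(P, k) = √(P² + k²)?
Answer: 9*√2006 - √124045/2 ≈ 227.00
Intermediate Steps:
x(P, k) = -√(P² + k²)/4
√(z(-163) + 162649) + x(-198, 676) = √(-163 + 162649) - √((-198)² + 676²)/4 = √162486 - √(39204 + 456976)/4 = 9*√2006 - √124045/2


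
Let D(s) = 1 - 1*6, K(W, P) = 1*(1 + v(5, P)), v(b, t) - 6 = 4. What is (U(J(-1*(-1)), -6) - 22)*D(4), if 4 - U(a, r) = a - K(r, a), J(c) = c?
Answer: 40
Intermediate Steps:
v(b, t) = 10 (v(b, t) = 6 + 4 = 10)
K(W, P) = 11 (K(W, P) = 1*(1 + 10) = 1*11 = 11)
U(a, r) = 15 - a (U(a, r) = 4 - (a - 1*11) = 4 - (a - 11) = 4 - (-11 + a) = 4 + (11 - a) = 15 - a)
D(s) = -5 (D(s) = 1 - 6 = -5)
(U(J(-1*(-1)), -6) - 22)*D(4) = ((15 - (-1)*(-1)) - 22)*(-5) = ((15 - 1*1) - 22)*(-5) = ((15 - 1) - 22)*(-5) = (14 - 22)*(-5) = -8*(-5) = 40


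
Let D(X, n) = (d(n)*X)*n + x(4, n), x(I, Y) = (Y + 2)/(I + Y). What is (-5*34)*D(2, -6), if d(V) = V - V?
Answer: -340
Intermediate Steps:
d(V) = 0
x(I, Y) = (2 + Y)/(I + Y)
D(X, n) = (2 + n)/(4 + n) (D(X, n) = (0*X)*n + (2 + n)/(4 + n) = 0*n + (2 + n)/(4 + n) = 0 + (2 + n)/(4 + n) = (2 + n)/(4 + n))
(-5*34)*D(2, -6) = (-5*34)*((2 - 6)/(4 - 6)) = -170*(-4)/(-2) = -(-85)*(-4) = -170*2 = -340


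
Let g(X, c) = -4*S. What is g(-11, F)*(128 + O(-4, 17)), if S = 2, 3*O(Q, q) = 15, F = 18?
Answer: -1064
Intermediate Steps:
O(Q, q) = 5 (O(Q, q) = (1/3)*15 = 5)
g(X, c) = -8 (g(X, c) = -4*2 = -8)
g(-11, F)*(128 + O(-4, 17)) = -8*(128 + 5) = -8*133 = -1064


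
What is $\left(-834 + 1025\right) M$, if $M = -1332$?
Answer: $-254412$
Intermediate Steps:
$\left(-834 + 1025\right) M = \left(-834 + 1025\right) \left(-1332\right) = 191 \left(-1332\right) = -254412$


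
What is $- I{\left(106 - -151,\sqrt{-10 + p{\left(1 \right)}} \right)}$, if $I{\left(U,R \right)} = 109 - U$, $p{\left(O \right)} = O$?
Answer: $148$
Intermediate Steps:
$- I{\left(106 - -151,\sqrt{-10 + p{\left(1 \right)}} \right)} = - (109 - \left(106 - -151\right)) = - (109 - \left(106 + 151\right)) = - (109 - 257) = \left(-1\right) \left(-148\right) = 148$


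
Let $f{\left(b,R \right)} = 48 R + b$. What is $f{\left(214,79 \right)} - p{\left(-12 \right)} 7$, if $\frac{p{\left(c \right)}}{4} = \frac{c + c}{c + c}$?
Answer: $3978$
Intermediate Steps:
$f{\left(b,R \right)} = b + 48 R$
$p{\left(c \right)} = 4$ ($p{\left(c \right)} = 4 \frac{c + c}{c + c} = 4 \frac{2 c}{2 c} = 4 \cdot 2 c \frac{1}{2 c} = 4 \cdot 1 = 4$)
$f{\left(214,79 \right)} - p{\left(-12 \right)} 7 = \left(214 + 48 \cdot 79\right) - 4 \cdot 7 = \left(214 + 3792\right) - 28 = 4006 - 28 = 3978$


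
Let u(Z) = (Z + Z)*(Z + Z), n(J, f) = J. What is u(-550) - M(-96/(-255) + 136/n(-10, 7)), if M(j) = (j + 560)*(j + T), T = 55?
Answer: 8577213724/7225 ≈ 1.1872e+6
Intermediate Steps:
u(Z) = 4*Z² (u(Z) = (2*Z)*(2*Z) = 4*Z²)
M(j) = (55 + j)*(560 + j) (M(j) = (j + 560)*(j + 55) = (560 + j)*(55 + j) = (55 + j)*(560 + j))
u(-550) - M(-96/(-255) + 136/n(-10, 7)) = 4*(-550)² - (30800 + (-96/(-255) + 136/(-10))² + 615*(-96/(-255) + 136/(-10))) = 4*302500 - (30800 + (-96*(-1/255) + 136*(-⅒))² + 615*(-96*(-1/255) + 136*(-⅒))) = 1210000 - (30800 + (32/85 - 68/5)² + 615*(32/85 - 68/5)) = 1210000 - (30800 + (-1124/85)² + 615*(-1124/85)) = 1210000 - (30800 + 1263376/7225 - 138252/17) = 1210000 - 1*165036276/7225 = 1210000 - 165036276/7225 = 8577213724/7225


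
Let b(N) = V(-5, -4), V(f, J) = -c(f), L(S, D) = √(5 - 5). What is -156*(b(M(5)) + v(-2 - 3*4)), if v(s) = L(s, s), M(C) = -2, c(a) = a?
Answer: -780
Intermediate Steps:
L(S, D) = 0 (L(S, D) = √0 = 0)
V(f, J) = -f
b(N) = 5 (b(N) = -1*(-5) = 5)
v(s) = 0
-156*(b(M(5)) + v(-2 - 3*4)) = -156*(5 + 0) = -156*5 = -780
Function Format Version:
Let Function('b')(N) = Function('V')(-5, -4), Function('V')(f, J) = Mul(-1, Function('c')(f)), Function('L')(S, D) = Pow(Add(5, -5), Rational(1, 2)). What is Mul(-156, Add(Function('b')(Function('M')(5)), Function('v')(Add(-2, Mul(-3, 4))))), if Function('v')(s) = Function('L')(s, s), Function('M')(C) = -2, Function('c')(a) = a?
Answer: -780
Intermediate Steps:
Function('L')(S, D) = 0 (Function('L')(S, D) = Pow(0, Rational(1, 2)) = 0)
Function('V')(f, J) = Mul(-1, f)
Function('b')(N) = 5 (Function('b')(N) = Mul(-1, -5) = 5)
Function('v')(s) = 0
Mul(-156, Add(Function('b')(Function('M')(5)), Function('v')(Add(-2, Mul(-3, 4))))) = Mul(-156, Add(5, 0)) = Mul(-156, 5) = -780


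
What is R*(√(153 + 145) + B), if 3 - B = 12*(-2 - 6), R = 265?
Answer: 26235 + 265*√298 ≈ 30810.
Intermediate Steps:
B = 99 (B = 3 - 12*(-2 - 6) = 3 - 12*(-8) = 3 - 1*(-96) = 3 + 96 = 99)
R*(√(153 + 145) + B) = 265*(√(153 + 145) + 99) = 265*(√298 + 99) = 265*(99 + √298) = 26235 + 265*√298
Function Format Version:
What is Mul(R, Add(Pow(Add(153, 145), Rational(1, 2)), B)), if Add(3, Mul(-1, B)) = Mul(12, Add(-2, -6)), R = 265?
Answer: Add(26235, Mul(265, Pow(298, Rational(1, 2)))) ≈ 30810.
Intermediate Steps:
B = 99 (B = Add(3, Mul(-1, Mul(12, Add(-2, -6)))) = Add(3, Mul(-1, Mul(12, -8))) = Add(3, Mul(-1, -96)) = Add(3, 96) = 99)
Mul(R, Add(Pow(Add(153, 145), Rational(1, 2)), B)) = Mul(265, Add(Pow(Add(153, 145), Rational(1, 2)), 99)) = Mul(265, Add(Pow(298, Rational(1, 2)), 99)) = Mul(265, Add(99, Pow(298, Rational(1, 2)))) = Add(26235, Mul(265, Pow(298, Rational(1, 2))))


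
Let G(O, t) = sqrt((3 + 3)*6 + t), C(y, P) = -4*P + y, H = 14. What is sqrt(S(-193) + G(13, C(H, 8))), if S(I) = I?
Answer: sqrt(-193 + 3*sqrt(2)) ≈ 13.739*I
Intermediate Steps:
C(y, P) = y - 4*P
G(O, t) = sqrt(36 + t) (G(O, t) = sqrt(6*6 + t) = sqrt(36 + t))
sqrt(S(-193) + G(13, C(H, 8))) = sqrt(-193 + sqrt(36 + (14 - 4*8))) = sqrt(-193 + sqrt(36 + (14 - 32))) = sqrt(-193 + sqrt(36 - 18)) = sqrt(-193 + sqrt(18)) = sqrt(-193 + 3*sqrt(2))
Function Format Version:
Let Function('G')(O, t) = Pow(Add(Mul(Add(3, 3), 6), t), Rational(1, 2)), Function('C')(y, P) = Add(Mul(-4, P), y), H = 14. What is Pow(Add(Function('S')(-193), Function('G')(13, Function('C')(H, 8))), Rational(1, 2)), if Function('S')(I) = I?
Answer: Pow(Add(-193, Mul(3, Pow(2, Rational(1, 2)))), Rational(1, 2)) ≈ Mul(13.739, I)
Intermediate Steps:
Function('C')(y, P) = Add(y, Mul(-4, P))
Function('G')(O, t) = Pow(Add(36, t), Rational(1, 2)) (Function('G')(O, t) = Pow(Add(Mul(6, 6), t), Rational(1, 2)) = Pow(Add(36, t), Rational(1, 2)))
Pow(Add(Function('S')(-193), Function('G')(13, Function('C')(H, 8))), Rational(1, 2)) = Pow(Add(-193, Pow(Add(36, Add(14, Mul(-4, 8))), Rational(1, 2))), Rational(1, 2)) = Pow(Add(-193, Pow(Add(36, Add(14, -32)), Rational(1, 2))), Rational(1, 2)) = Pow(Add(-193, Pow(Add(36, -18), Rational(1, 2))), Rational(1, 2)) = Pow(Add(-193, Pow(18, Rational(1, 2))), Rational(1, 2)) = Pow(Add(-193, Mul(3, Pow(2, Rational(1, 2)))), Rational(1, 2))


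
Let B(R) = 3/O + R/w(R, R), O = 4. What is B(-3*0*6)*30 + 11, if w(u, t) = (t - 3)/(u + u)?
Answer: 67/2 ≈ 33.500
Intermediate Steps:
w(u, t) = (-3 + t)/(2*u) (w(u, t) = (-3 + t)/((2*u)) = (-3 + t)*(1/(2*u)) = (-3 + t)/(2*u))
B(R) = 3/4 + 2*R**2/(-3 + R) (B(R) = 3/4 + R/(((-3 + R)/(2*R))) = 3*(1/4) + R*(2*R/(-3 + R)) = 3/4 + 2*R**2/(-3 + R))
B(-3*0*6)*30 + 11 = ((-9 + 3*(-3*0*6) + 8*(-3*0*6)**2)/(4*(-3 - 3*0*6)))*30 + 11 = ((-9 + 3*(0*6) + 8*(0*6)**2)/(4*(-3 + 0*6)))*30 + 11 = ((-9 + 3*0 + 8*0**2)/(4*(-3 + 0)))*30 + 11 = ((1/4)*(-9 + 0 + 8*0)/(-3))*30 + 11 = ((1/4)*(-1/3)*(-9 + 0 + 0))*30 + 11 = ((1/4)*(-1/3)*(-9))*30 + 11 = (3/4)*30 + 11 = 45/2 + 11 = 67/2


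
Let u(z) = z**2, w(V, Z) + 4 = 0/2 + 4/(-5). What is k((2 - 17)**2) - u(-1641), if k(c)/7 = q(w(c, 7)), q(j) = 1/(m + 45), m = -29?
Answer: -43086089/16 ≈ -2.6929e+6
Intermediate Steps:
w(V, Z) = -24/5 (w(V, Z) = -4 + (0/2 + 4/(-5)) = -4 + (0*(1/2) + 4*(-1/5)) = -4 + (0 - 4/5) = -4 - 4/5 = -24/5)
q(j) = 1/16 (q(j) = 1/(-29 + 45) = 1/16)
k(c) = 7/16 (k(c) = 7*(1/16) = 7/16)
k((2 - 17)**2) - u(-1641) = 7/16 - 1*(-1641)**2 = 7/16 - 1*2692881 = 7/16 - 2692881 = -43086089/16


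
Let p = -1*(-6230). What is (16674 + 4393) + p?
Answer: 27297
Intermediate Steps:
p = 6230
(16674 + 4393) + p = (16674 + 4393) + 6230 = 21067 + 6230 = 27297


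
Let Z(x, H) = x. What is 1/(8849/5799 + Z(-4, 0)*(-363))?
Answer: 5799/8428997 ≈ 0.00068798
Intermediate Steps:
1/(8849/5799 + Z(-4, 0)*(-363)) = 1/(8849/5799 - 4*(-363)) = 1/(8849*(1/5799) + 1452) = 1/(8849/5799 + 1452) = 1/(8428997/5799) = 5799/8428997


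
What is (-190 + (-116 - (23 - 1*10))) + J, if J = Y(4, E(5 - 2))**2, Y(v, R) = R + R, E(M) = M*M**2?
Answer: 2597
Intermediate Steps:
E(M) = M**3
Y(v, R) = 2*R
J = 2916 (J = (2*(5 - 2)**3)**2 = (2*3**3)**2 = (2*27)**2 = 54**2 = 2916)
(-190 + (-116 - (23 - 1*10))) + J = (-190 + (-116 - (23 - 1*10))) + 2916 = (-190 + (-116 - (23 - 10))) + 2916 = (-190 + (-116 - 1*13)) + 2916 = (-190 + (-116 - 13)) + 2916 = (-190 - 129) + 2916 = -319 + 2916 = 2597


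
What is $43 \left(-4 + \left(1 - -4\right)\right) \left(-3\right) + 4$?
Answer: $-125$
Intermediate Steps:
$43 \left(-4 + \left(1 - -4\right)\right) \left(-3\right) + 4 = 43 \left(-4 + \left(1 + 4\right)\right) \left(-3\right) + 4 = 43 \left(-4 + 5\right) \left(-3\right) + 4 = 43 \cdot 1 \left(-3\right) + 4 = 43 \left(-3\right) + 4 = -129 + 4 = -125$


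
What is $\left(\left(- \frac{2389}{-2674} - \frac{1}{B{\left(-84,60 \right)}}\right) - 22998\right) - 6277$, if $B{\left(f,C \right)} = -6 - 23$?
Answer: $- \frac{2270087195}{77546} \approx -29274.0$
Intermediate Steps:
$B{\left(f,C \right)} = -29$
$\left(\left(- \frac{2389}{-2674} - \frac{1}{B{\left(-84,60 \right)}}\right) - 22998\right) - 6277 = \left(\left(- \frac{2389}{-2674} - \frac{1}{-29}\right) - 22998\right) - 6277 = \left(\left(\left(-2389\right) \left(- \frac{1}{2674}\right) - - \frac{1}{29}\right) - 22998\right) - 6277 = \left(\left(\frac{2389}{2674} + \frac{1}{29}\right) - 22998\right) - 6277 = \left(\frac{71955}{77546} - 22998\right) - 6277 = - \frac{1783330953}{77546} - 6277 = - \frac{2270087195}{77546}$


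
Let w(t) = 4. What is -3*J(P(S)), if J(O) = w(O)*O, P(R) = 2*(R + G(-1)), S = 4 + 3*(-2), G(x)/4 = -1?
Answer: 144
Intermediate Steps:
G(x) = -4 (G(x) = 4*(-1) = -4)
S = -2 (S = 4 - 6 = -2)
P(R) = -8 + 2*R (P(R) = 2*(R - 4) = 2*(-4 + R) = -8 + 2*R)
J(O) = 4*O
-3*J(P(S)) = -12*(-8 + 2*(-2)) = -12*(-8 - 4) = -12*(-12) = -3*(-48) = 144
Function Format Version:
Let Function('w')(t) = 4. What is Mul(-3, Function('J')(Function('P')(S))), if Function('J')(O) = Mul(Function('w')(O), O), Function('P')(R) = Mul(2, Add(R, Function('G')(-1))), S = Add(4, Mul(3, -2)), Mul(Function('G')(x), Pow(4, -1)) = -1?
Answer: 144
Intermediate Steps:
Function('G')(x) = -4 (Function('G')(x) = Mul(4, -1) = -4)
S = -2 (S = Add(4, -6) = -2)
Function('P')(R) = Add(-8, Mul(2, R)) (Function('P')(R) = Mul(2, Add(R, -4)) = Mul(2, Add(-4, R)) = Add(-8, Mul(2, R)))
Function('J')(O) = Mul(4, O)
Mul(-3, Function('J')(Function('P')(S))) = Mul(-3, Mul(4, Add(-8, Mul(2, -2)))) = Mul(-3, Mul(4, Add(-8, -4))) = Mul(-3, Mul(4, -12)) = Mul(-3, -48) = 144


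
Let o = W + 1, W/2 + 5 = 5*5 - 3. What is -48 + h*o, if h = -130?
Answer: -4598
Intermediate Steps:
W = 34 (W = -10 + 2*(5*5 - 3) = -10 + 2*(25 - 3) = -10 + 2*22 = -10 + 44 = 34)
o = 35 (o = 34 + 1 = 35)
-48 + h*o = -48 - 130*35 = -48 - 4550 = -4598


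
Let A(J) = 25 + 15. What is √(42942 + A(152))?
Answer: √42982 ≈ 207.32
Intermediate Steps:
A(J) = 40
√(42942 + A(152)) = √(42942 + 40) = √42982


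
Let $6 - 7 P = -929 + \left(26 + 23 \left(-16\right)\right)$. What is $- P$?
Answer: $- \frac{1277}{7} \approx -182.43$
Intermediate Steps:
$P = \frac{1277}{7}$ ($P = \frac{6}{7} - \frac{-929 + \left(26 + 23 \left(-16\right)\right)}{7} = \frac{6}{7} - \frac{-929 + \left(26 - 368\right)}{7} = \frac{6}{7} - \frac{-929 - 342}{7} = \frac{6}{7} - - \frac{1271}{7} = \frac{6}{7} + \frac{1271}{7} = \frac{1277}{7} \approx 182.43$)
$- P = \left(-1\right) \frac{1277}{7} = - \frac{1277}{7}$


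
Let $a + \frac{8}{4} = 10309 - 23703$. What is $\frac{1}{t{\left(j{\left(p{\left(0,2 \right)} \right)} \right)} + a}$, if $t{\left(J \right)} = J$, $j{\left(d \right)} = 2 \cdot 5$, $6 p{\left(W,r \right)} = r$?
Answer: $- \frac{1}{13386} \approx -7.4705 \cdot 10^{-5}$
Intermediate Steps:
$p{\left(W,r \right)} = \frac{r}{6}$
$j{\left(d \right)} = 10$
$a = -13396$ ($a = -2 + \left(10309 - 23703\right) = -2 - 13394 = -13396$)
$\frac{1}{t{\left(j{\left(p{\left(0,2 \right)} \right)} \right)} + a} = \frac{1}{10 - 13396} = \frac{1}{-13386} = - \frac{1}{13386}$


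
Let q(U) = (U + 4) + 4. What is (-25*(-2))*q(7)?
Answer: 750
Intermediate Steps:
q(U) = 8 + U (q(U) = (4 + U) + 4 = 8 + U)
(-25*(-2))*q(7) = (-25*(-2))*(8 + 7) = 50*15 = 750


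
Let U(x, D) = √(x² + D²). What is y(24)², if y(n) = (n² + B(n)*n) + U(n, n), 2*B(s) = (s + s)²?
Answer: 796595328 + 1354752*√2 ≈ 7.9851e+8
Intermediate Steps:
B(s) = 2*s² (B(s) = (s + s)²/2 = (2*s)²/2 = (4*s²)/2 = 2*s²)
U(x, D) = √(D² + x²)
y(n) = n² + 2*n³ + √2*√(n²) (y(n) = (n² + (2*n²)*n) + √(n² + n²) = (n² + 2*n³) + √(2*n²) = (n² + 2*n³) + √2*√(n²) = n² + 2*n³ + √2*√(n²))
y(24)² = (24² + 2*24³ + √2*√(24²))² = (576 + 2*13824 + √2*√576)² = (576 + 27648 + √2*24)² = (576 + 27648 + 24*√2)² = (28224 + 24*√2)²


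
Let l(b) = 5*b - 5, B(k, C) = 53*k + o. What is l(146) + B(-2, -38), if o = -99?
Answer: 520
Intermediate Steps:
B(k, C) = -99 + 53*k (B(k, C) = 53*k - 99 = -99 + 53*k)
l(b) = -5 + 5*b
l(146) + B(-2, -38) = (-5 + 5*146) + (-99 + 53*(-2)) = (-5 + 730) + (-99 - 106) = 725 - 205 = 520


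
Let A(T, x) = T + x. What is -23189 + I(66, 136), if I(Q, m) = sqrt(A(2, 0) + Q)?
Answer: -23189 + 2*sqrt(17) ≈ -23181.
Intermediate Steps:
I(Q, m) = sqrt(2 + Q) (I(Q, m) = sqrt((2 + 0) + Q) = sqrt(2 + Q))
-23189 + I(66, 136) = -23189 + sqrt(2 + 66) = -23189 + sqrt(68) = -23189 + 2*sqrt(17)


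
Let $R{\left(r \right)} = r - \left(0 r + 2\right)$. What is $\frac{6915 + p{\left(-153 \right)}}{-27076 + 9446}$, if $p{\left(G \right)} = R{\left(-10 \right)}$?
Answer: $- \frac{6903}{17630} \approx -0.39155$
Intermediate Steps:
$R{\left(r \right)} = -2 + r$ ($R{\left(r \right)} = r - \left(0 + 2\right) = r - 2 = -2 + r$)
$p{\left(G \right)} = -12$ ($p{\left(G \right)} = -2 - 10 = -12$)
$\frac{6915 + p{\left(-153 \right)}}{-27076 + 9446} = \frac{6915 - 12}{-27076 + 9446} = \frac{6903}{-17630} = 6903 \left(- \frac{1}{17630}\right) = - \frac{6903}{17630}$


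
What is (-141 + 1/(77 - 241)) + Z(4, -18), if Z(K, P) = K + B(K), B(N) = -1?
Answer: -22633/164 ≈ -138.01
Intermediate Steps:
Z(K, P) = -1 + K (Z(K, P) = K - 1 = -1 + K)
(-141 + 1/(77 - 241)) + Z(4, -18) = (-141 + 1/(77 - 241)) + (-1 + 4) = (-141 + 1/(-164)) + 3 = (-141 - 1/164) + 3 = -23125/164 + 3 = -22633/164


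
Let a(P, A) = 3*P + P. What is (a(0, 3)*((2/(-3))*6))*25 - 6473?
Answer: -6473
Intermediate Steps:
a(P, A) = 4*P
(a(0, 3)*((2/(-3))*6))*25 - 6473 = ((4*0)*((2/(-3))*6))*25 - 6473 = (0*((2*(-1/3))*6))*25 - 6473 = (0*(-2/3*6))*25 - 6473 = (0*(-4))*25 - 6473 = 0*25 - 6473 = 0 - 6473 = -6473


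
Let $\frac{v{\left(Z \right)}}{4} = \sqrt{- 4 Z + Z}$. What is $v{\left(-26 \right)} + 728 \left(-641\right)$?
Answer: $-466648 + 4 \sqrt{78} \approx -4.6661 \cdot 10^{5}$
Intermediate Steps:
$v{\left(Z \right)} = 4 \sqrt{3} \sqrt{- Z}$ ($v{\left(Z \right)} = 4 \sqrt{- 4 Z + Z} = 4 \sqrt{- 3 Z} = 4 \sqrt{3} \sqrt{- Z}$)
$v{\left(-26 \right)} + 728 \left(-641\right) = 4 \sqrt{3} \sqrt{\left(-1\right) \left(-26\right)} + 728 \left(-641\right) = 4 \sqrt{3} \sqrt{26} - 466648 = 4 \sqrt{78} - 466648 = -466648 + 4 \sqrt{78}$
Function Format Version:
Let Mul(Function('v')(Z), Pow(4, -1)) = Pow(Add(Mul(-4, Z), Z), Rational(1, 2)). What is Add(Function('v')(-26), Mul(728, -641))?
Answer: Add(-466648, Mul(4, Pow(78, Rational(1, 2)))) ≈ -4.6661e+5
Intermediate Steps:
Function('v')(Z) = Mul(4, Pow(3, Rational(1, 2)), Pow(Mul(-1, Z), Rational(1, 2))) (Function('v')(Z) = Mul(4, Pow(Add(Mul(-4, Z), Z), Rational(1, 2))) = Mul(4, Pow(Mul(-3, Z), Rational(1, 2))) = Mul(4, Mul(Pow(3, Rational(1, 2)), Pow(Mul(-1, Z), Rational(1, 2)))) = Mul(4, Pow(3, Rational(1, 2)), Pow(Mul(-1, Z), Rational(1, 2))))
Add(Function('v')(-26), Mul(728, -641)) = Add(Mul(4, Pow(3, Rational(1, 2)), Pow(Mul(-1, -26), Rational(1, 2))), Mul(728, -641)) = Add(Mul(4, Pow(3, Rational(1, 2)), Pow(26, Rational(1, 2))), -466648) = Add(Mul(4, Pow(78, Rational(1, 2))), -466648) = Add(-466648, Mul(4, Pow(78, Rational(1, 2))))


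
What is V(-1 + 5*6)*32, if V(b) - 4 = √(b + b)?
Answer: 128 + 32*√58 ≈ 371.70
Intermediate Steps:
V(b) = 4 + √2*√b (V(b) = 4 + √(b + b) = 4 + √(2*b) = 4 + √2*√b)
V(-1 + 5*6)*32 = (4 + √2*√(-1 + 5*6))*32 = (4 + √2*√(-1 + 30))*32 = (4 + √2*√29)*32 = (4 + √58)*32 = 128 + 32*√58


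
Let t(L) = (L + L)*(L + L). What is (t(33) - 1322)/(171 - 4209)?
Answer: -1517/2019 ≈ -0.75136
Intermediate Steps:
t(L) = 4*L² (t(L) = (2*L)*(2*L) = 4*L²)
(t(33) - 1322)/(171 - 4209) = (4*33² - 1322)/(171 - 4209) = (4*1089 - 1322)/(-4038) = (4356 - 1322)*(-1/4038) = 3034*(-1/4038) = -1517/2019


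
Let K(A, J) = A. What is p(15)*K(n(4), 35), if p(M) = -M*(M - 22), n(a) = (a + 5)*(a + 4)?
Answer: 7560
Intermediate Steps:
n(a) = (4 + a)*(5 + a) (n(a) = (5 + a)*(4 + a) = (4 + a)*(5 + a))
p(M) = -M*(-22 + M)
p(15)*K(n(4), 35) = (15*(22 - 1*15))*(20 + 4² + 9*4) = (15*(22 - 15))*(20 + 16 + 36) = (15*7)*72 = 105*72 = 7560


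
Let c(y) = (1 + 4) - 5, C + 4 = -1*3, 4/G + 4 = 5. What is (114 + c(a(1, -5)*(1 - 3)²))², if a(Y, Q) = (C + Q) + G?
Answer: 12996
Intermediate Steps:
G = 4 (G = 4/(-4 + 5) = 4/1 = 4*1 = 4)
C = -7 (C = -4 - 1*3 = -4 - 3 = -7)
a(Y, Q) = -3 + Q (a(Y, Q) = (-7 + Q) + 4 = -3 + Q)
c(y) = 0 (c(y) = 5 - 5 = 0)
(114 + c(a(1, -5)*(1 - 3)²))² = (114 + 0)² = 114² = 12996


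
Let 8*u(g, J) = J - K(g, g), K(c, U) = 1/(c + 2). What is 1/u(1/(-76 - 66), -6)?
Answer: -283/230 ≈ -1.2304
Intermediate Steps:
K(c, U) = 1/(2 + c)
u(g, J) = -1/(8*(2 + g)) + J/8 (u(g, J) = (J - 1/(2 + g))/8 = -1/(8*(2 + g)) + J/8)
1/u(1/(-76 - 66), -6) = 1/((-1 - 6*(2 + 1/(-76 - 66)))/(8*(2 + 1/(-76 - 66)))) = 1/((-1 - 6*(2 + 1/(-142)))/(8*(2 + 1/(-142)))) = 1/((-1 - 6*(2 - 1/142))/(8*(2 - 1/142))) = 1/((-1 - 6*283/142)/(8*(283/142))) = 1/((⅛)*(142/283)*(-1 - 849/71)) = 1/((⅛)*(142/283)*(-920/71)) = 1/(-230/283) = -283/230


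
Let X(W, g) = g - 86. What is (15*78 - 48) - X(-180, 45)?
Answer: 1163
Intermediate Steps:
X(W, g) = -86 + g
(15*78 - 48) - X(-180, 45) = (15*78 - 48) - (-86 + 45) = (1170 - 48) - 1*(-41) = 1122 + 41 = 1163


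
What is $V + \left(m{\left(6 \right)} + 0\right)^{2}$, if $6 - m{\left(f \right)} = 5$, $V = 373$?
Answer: $374$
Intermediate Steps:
$m{\left(f \right)} = 1$ ($m{\left(f \right)} = 6 - 5 = 1$)
$V + \left(m{\left(6 \right)} + 0\right)^{2} = 373 + \left(1 + 0\right)^{2} = 373 + 1^{2} = 373 + 1 = 374$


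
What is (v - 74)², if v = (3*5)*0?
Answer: 5476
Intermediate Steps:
v = 0 (v = 15*0 = 0)
(v - 74)² = (0 - 74)² = (-74)² = 5476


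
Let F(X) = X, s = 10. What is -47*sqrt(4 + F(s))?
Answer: -47*sqrt(14) ≈ -175.86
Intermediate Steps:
-47*sqrt(4 + F(s)) = -47*sqrt(4 + 10) = -47*sqrt(14)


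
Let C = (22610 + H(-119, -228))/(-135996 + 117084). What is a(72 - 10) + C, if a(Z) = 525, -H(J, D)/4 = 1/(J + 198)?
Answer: 391294507/747024 ≈ 523.80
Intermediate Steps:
H(J, D) = -4/(198 + J) (H(J, D) = -4/(J + 198) = -4/(198 + J))
C = -893093/747024 (C = (22610 - 4/(198 - 119))/(-135996 + 117084) = (22610 - 4/79)/(-18912) = (22610 - 4*1/79)*(-1/18912) = (22610 - 4/79)*(-1/18912) = (1786186/79)*(-1/18912) = -893093/747024 ≈ -1.1955)
a(72 - 10) + C = 525 - 893093/747024 = 391294507/747024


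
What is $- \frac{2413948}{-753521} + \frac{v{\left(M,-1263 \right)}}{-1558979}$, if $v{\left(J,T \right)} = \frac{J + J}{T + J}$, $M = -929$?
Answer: $\frac{4124569786023823}{1287496862904664} \approx 3.2036$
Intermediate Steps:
$v{\left(J,T \right)} = \frac{2 J}{J + T}$
$- \frac{2413948}{-753521} + \frac{v{\left(M,-1263 \right)}}{-1558979} = - \frac{2413948}{-753521} + \frac{2 \left(-929\right) \frac{1}{-929 - 1263}}{-1558979} = \left(-2413948\right) \left(- \frac{1}{753521}\right) + 2 \left(-929\right) \frac{1}{-2192} \left(- \frac{1}{1558979}\right) = \frac{2413948}{753521} + 2 \left(-929\right) \left(- \frac{1}{2192}\right) \left(- \frac{1}{1558979}\right) = \frac{2413948}{753521} + \frac{929}{1096} \left(- \frac{1}{1558979}\right) = \frac{2413948}{753521} - \frac{929}{1708640984} = \frac{4124569786023823}{1287496862904664}$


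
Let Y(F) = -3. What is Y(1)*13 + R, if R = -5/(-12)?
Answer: -463/12 ≈ -38.583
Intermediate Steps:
R = 5/12 (R = -5*(-1/12) = 5/12 ≈ 0.41667)
Y(1)*13 + R = -3*13 + 5/12 = -39 + 5/12 = -463/12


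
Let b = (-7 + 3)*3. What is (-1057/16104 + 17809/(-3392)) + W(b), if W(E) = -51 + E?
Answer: -466467733/6828096 ≈ -68.316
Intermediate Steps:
b = -12 (b = -4*3 = -12)
(-1057/16104 + 17809/(-3392)) + W(b) = (-1057/16104 + 17809/(-3392)) + (-51 - 12) = (-1057*1/16104 + 17809*(-1/3392)) - 63 = (-1057/16104 - 17809/3392) - 63 = -36297685/6828096 - 63 = -466467733/6828096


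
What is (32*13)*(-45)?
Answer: -18720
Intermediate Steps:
(32*13)*(-45) = 416*(-45) = -18720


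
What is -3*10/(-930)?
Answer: 1/31 ≈ 0.032258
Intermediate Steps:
-3*10/(-930) = -30*(-1/930) = 1/31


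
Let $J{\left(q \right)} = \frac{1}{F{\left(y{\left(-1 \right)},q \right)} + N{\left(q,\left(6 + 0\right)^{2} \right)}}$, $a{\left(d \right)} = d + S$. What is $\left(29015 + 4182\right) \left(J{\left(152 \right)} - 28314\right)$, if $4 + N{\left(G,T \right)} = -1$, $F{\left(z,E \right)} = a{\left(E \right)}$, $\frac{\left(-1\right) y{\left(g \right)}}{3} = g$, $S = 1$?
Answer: $- \frac{139111065787}{148} \approx -9.3994 \cdot 10^{8}$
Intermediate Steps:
$y{\left(g \right)} = - 3 g$
$a{\left(d \right)} = 1 + d$ ($a{\left(d \right)} = d + 1 = 1 + d$)
$F{\left(z,E \right)} = 1 + E$
$N{\left(G,T \right)} = -5$ ($N{\left(G,T \right)} = -4 - 1 = -5$)
$J{\left(q \right)} = \frac{1}{-4 + q}$ ($J{\left(q \right)} = \frac{1}{\left(1 + q\right) - 5} = \frac{1}{-4 + q}$)
$\left(29015 + 4182\right) \left(J{\left(152 \right)} - 28314\right) = \left(29015 + 4182\right) \left(\frac{1}{-4 + 152} - 28314\right) = 33197 \left(\frac{1}{148} - 28314\right) = 33197 \left(- \frac{4190471}{148}\right) = - \frac{139111065787}{148}$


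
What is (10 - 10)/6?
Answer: 0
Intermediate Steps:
(10 - 10)/6 = 0*(⅙) = 0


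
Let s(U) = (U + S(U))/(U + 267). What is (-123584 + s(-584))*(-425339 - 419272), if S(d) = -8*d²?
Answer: 30783618199656/317 ≈ 9.7109e+10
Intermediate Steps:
s(U) = (U - 8*U²)/(267 + U) (s(U) = (U - 8*U²)/(U + 267) = (U - 8*U²)/(267 + U))
(-123584 + s(-584))*(-425339 - 419272) = (-123584 - 584*(1 - 8*(-584))/(267 - 584))*(-425339 - 419272) = (-123584 - 584*(1 + 4672)/(-317))*(-844611) = (-123584 - 584*(-1/317)*4673)*(-844611) = (-123584 + 2729032/317)*(-844611) = -36447096/317*(-844611) = 30783618199656/317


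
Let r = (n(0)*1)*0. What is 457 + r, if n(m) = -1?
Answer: 457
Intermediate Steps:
r = 0 (r = -1*1*0 = -1*0 = 0)
457 + r = 457 + 0 = 457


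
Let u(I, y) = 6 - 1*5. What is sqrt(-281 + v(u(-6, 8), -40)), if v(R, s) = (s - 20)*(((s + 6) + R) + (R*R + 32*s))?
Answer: sqrt(78439) ≈ 280.07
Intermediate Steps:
u(I, y) = 1 (u(I, y) = 6 - 5 = 1)
v(R, s) = (-20 + s)*(6 + R + R**2 + 33*s) (v(R, s) = (-20 + s)*(((6 + s) + R) + (R**2 + 32*s)) = (-20 + s)*((6 + R + s) + (R**2 + 32*s)) = (-20 + s)*(6 + R + R**2 + 33*s))
sqrt(-281 + v(u(-6, 8), -40)) = sqrt(-281 + (-120 - 654*(-40) - 20*1 - 20*1**2 + 33*(-40)**2 + 1*(-40) - 40*1**2)) = sqrt(-281 + (-120 + 26160 - 20 - 20*1 + 33*1600 - 40 - 40*1)) = sqrt(-281 + (-120 + 26160 - 20 - 20 + 52800 - 40 - 40)) = sqrt(-281 + 78720) = sqrt(78439)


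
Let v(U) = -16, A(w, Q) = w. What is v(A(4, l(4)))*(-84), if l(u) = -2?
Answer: 1344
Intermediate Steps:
v(A(4, l(4)))*(-84) = -16*(-84) = 1344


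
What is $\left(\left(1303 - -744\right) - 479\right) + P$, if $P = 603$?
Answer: $2171$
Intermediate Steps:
$\left(\left(1303 - -744\right) - 479\right) + P = \left(\left(1303 - -744\right) - 479\right) + 603 = \left(\left(1303 + 744\right) - 479\right) + 603 = \left(2047 - 479\right) + 603 = 1568 + 603 = 2171$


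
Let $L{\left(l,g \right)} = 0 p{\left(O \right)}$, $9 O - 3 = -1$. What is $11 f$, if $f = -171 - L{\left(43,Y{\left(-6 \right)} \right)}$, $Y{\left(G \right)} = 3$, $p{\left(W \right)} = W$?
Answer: $-1881$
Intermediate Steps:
$O = \frac{2}{9}$ ($O = \frac{1}{3} + \frac{1}{9} \left(-1\right) = \frac{1}{3} - \frac{1}{9} = \frac{2}{9} \approx 0.22222$)
$L{\left(l,g \right)} = 0$ ($L{\left(l,g \right)} = 0 \cdot \frac{2}{9} = 0$)
$f = -171$ ($f = -171 - 0 = -171 + 0 = -171$)
$11 f = 11 \left(-171\right) = -1881$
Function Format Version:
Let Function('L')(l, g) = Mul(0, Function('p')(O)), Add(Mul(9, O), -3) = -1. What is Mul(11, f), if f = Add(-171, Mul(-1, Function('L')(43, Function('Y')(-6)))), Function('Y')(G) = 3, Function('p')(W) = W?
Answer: -1881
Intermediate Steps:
O = Rational(2, 9) (O = Add(Rational(1, 3), Mul(Rational(1, 9), -1)) = Add(Rational(1, 3), Rational(-1, 9)) = Rational(2, 9) ≈ 0.22222)
Function('L')(l, g) = 0 (Function('L')(l, g) = Mul(0, Rational(2, 9)) = 0)
f = -171 (f = Add(-171, Mul(-1, 0)) = Add(-171, 0) = -171)
Mul(11, f) = Mul(11, -171) = -1881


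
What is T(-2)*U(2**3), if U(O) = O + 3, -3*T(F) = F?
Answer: 22/3 ≈ 7.3333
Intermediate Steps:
T(F) = -F/3
U(O) = 3 + O
T(-2)*U(2**3) = (-1/3*(-2))*(3 + 2**3) = 2*(3 + 8)/3 = (2/3)*11 = 22/3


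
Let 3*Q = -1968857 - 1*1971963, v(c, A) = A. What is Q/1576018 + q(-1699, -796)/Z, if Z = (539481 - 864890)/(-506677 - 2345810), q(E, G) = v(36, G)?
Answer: -5368352792126294/769275662043 ≈ -6978.5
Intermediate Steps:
Q = -3940820/3 (Q = (-1968857 - 1*1971963)/3 = (-1968857 - 1971963)/3 = (1/3)*(-3940820) = -3940820/3 ≈ -1.3136e+6)
q(E, G) = G
Z = 325409/2852487 (Z = -325409/(-2852487) = -325409*(-1/2852487) = 325409/2852487 ≈ 0.11408)
Q/1576018 + q(-1699, -796)/Z = -3940820/3/1576018 - 796/325409/2852487 = -3940820/3*1/1576018 - 796*2852487/325409 = -1970410/2364027 - 2270579652/325409 = -5368352792126294/769275662043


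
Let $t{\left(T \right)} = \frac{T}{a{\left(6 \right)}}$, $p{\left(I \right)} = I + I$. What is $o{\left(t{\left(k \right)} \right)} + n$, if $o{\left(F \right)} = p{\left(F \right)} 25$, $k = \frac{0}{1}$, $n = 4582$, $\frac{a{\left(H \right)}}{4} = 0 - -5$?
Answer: $4582$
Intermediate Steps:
$a{\left(H \right)} = 20$ ($a{\left(H \right)} = 4 \left(0 - -5\right) = 4 \left(0 + 5\right) = 4 \cdot 5 = 20$)
$k = 0$ ($k = 0 \cdot 1 = 0$)
$p{\left(I \right)} = 2 I$
$t{\left(T \right)} = \frac{T}{20}$
$o{\left(F \right)} = 50 F$ ($o{\left(F \right)} = 2 F 25 = 50 F$)
$o{\left(t{\left(k \right)} \right)} + n = 50 \cdot \frac{1}{20} \cdot 0 + 4582 = 50 \cdot 0 + 4582 = 0 + 4582 = 4582$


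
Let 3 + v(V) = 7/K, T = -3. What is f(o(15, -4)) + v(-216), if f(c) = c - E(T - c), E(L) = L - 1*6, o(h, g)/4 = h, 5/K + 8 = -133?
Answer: -357/5 ≈ -71.400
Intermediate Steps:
K = -5/141 (K = 5/(-8 - 133) = 5/(-141) = 5*(-1/141) = -5/141 ≈ -0.035461)
o(h, g) = 4*h
E(L) = -6 + L (E(L) = L - 6 = -6 + L)
v(V) = -1002/5 (v(V) = -3 + 7/(-5/141) = -3 + 7*(-141/5) = -3 - 987/5 = -1002/5)
f(c) = 9 + 2*c (f(c) = c - (-6 + (-3 - c)) = c - (-9 - c) = c + (9 + c) = 9 + 2*c)
f(o(15, -4)) + v(-216) = (9 + 2*(4*15)) - 1002/5 = (9 + 2*60) - 1002/5 = (9 + 120) - 1002/5 = 129 - 1002/5 = -357/5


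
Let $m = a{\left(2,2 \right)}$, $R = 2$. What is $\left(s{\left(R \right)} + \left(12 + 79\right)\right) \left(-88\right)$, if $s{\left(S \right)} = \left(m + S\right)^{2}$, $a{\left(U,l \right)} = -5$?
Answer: $-8800$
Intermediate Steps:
$m = -5$
$s{\left(S \right)} = \left(-5 + S\right)^{2}$
$\left(s{\left(R \right)} + \left(12 + 79\right)\right) \left(-88\right) = \left(\left(-5 + 2\right)^{2} + \left(12 + 79\right)\right) \left(-88\right) = \left(\left(-3\right)^{2} + 91\right) \left(-88\right) = \left(9 + 91\right) \left(-88\right) = 100 \left(-88\right) = -8800$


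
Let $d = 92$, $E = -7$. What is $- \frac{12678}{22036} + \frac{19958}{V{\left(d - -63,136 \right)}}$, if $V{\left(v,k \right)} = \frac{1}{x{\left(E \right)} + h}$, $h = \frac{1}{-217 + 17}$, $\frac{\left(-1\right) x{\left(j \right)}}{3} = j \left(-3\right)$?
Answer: $- \frac{692731609861}{550900} \approx -1.2575 \cdot 10^{6}$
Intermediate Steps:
$x{\left(j \right)} = 9 j$ ($x{\left(j \right)} = - 3 j \left(-3\right) = - 3 \left(- 3 j\right) = 9 j$)
$h = - \frac{1}{200}$ ($h = \frac{1}{-200} = - \frac{1}{200} \approx -0.005$)
$V{\left(v,k \right)} = - \frac{200}{12601}$ ($V{\left(v,k \right)} = \frac{1}{9 \left(-7\right) - \frac{1}{200}} = \frac{1}{-63 - \frac{1}{200}} = \frac{1}{- \frac{12601}{200}} = - \frac{200}{12601}$)
$- \frac{12678}{22036} + \frac{19958}{V{\left(d - -63,136 \right)}} = - \frac{12678}{22036} + \frac{19958}{- \frac{200}{12601}} = \left(-12678\right) \frac{1}{22036} + 19958 \left(- \frac{12601}{200}\right) = - \frac{6339}{11018} - \frac{125745379}{100} = - \frac{692731609861}{550900}$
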